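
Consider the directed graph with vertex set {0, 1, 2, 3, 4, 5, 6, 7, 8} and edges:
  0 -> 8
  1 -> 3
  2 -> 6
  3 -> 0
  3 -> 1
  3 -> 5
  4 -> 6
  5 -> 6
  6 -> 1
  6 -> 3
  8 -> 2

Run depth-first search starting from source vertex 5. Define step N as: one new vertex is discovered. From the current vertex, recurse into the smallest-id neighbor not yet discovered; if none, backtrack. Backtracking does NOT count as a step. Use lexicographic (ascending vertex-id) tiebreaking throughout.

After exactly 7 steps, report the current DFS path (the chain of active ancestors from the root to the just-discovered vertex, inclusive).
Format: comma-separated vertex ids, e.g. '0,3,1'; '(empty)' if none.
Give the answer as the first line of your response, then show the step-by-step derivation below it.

5,6,1,3,0,8,2

step 1: discover 5; path=5; order=5
step 2: discover 6; path=5>6; order=5,6
step 3: discover 1; path=5>6>1; order=5,6,1
step 4: discover 3; path=5>6>1>3; order=5,6,1,3
step 5: discover 0; path=5>6>1>3>0; order=5,6,1,3,0
step 6: discover 8; path=5>6>1>3>0>8; order=5,6,1,3,0,8
step 7: discover 2; path=5>6>1>3>0>8>2; order=5,6,1,3,0,8,2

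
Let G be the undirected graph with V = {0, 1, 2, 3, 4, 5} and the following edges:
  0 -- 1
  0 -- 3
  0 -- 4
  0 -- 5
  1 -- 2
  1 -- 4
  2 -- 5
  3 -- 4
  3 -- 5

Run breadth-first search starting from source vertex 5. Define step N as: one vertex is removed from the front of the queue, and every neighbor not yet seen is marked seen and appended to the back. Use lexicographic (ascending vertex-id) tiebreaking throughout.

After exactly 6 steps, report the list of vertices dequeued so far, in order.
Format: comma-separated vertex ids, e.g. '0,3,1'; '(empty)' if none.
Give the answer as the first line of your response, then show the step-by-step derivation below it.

5,0,2,3,1,4

step 1: dequeue 5; queue=[0,2,3]; order=5
step 2: dequeue 0; queue=[2,3,1,4]; order=5,0
step 3: dequeue 2; queue=[3,1,4]; order=5,0,2
step 4: dequeue 3; queue=[1,4]; order=5,0,2,3
step 5: dequeue 1; queue=[4]; order=5,0,2,3,1
step 6: dequeue 4; queue=[(empty)]; order=5,0,2,3,1,4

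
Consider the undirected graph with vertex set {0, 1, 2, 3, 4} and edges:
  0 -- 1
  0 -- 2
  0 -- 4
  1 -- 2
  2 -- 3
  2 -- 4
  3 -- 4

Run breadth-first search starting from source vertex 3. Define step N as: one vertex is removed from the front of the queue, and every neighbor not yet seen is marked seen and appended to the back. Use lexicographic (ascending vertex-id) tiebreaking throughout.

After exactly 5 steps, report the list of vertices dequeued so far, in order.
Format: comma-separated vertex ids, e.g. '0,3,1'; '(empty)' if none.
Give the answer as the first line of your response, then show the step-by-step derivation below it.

3,2,4,0,1

step 1: dequeue 3; queue=[2,4]; order=3
step 2: dequeue 2; queue=[4,0,1]; order=3,2
step 3: dequeue 4; queue=[0,1]; order=3,2,4
step 4: dequeue 0; queue=[1]; order=3,2,4,0
step 5: dequeue 1; queue=[(empty)]; order=3,2,4,0,1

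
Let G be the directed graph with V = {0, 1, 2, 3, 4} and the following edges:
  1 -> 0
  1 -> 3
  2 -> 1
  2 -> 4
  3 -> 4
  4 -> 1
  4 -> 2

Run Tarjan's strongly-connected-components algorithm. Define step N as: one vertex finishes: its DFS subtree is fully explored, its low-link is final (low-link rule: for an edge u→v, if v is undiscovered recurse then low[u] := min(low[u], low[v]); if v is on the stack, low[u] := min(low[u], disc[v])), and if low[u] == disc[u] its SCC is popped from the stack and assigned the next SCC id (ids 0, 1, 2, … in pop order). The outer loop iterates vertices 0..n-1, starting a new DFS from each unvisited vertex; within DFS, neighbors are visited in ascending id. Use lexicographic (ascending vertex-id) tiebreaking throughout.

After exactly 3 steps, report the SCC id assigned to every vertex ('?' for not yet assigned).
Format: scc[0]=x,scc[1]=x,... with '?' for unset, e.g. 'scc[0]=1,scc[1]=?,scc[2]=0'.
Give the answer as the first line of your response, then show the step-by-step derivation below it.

scc[0]=0,scc[1]=?,scc[2]=?,scc[3]=?,scc[4]=?

step 1: low=(low[0]=0,low[1]=?,low[2]=?,low[3]=?,low[4]=?); scc=(scc[0]=0,scc[1]=?,scc[2]=?,scc[3]=?,scc[4]=?)
step 2: low=(low[0]=0,low[1]=1,low[2]=1,low[3]=2,low[4]=1); scc=(scc[0]=0,scc[1]=?,scc[2]=?,scc[3]=?,scc[4]=?)
step 3: low=(low[0]=0,low[1]=1,low[2]=1,low[3]=2,low[4]=1); scc=(scc[0]=0,scc[1]=?,scc[2]=?,scc[3]=?,scc[4]=?)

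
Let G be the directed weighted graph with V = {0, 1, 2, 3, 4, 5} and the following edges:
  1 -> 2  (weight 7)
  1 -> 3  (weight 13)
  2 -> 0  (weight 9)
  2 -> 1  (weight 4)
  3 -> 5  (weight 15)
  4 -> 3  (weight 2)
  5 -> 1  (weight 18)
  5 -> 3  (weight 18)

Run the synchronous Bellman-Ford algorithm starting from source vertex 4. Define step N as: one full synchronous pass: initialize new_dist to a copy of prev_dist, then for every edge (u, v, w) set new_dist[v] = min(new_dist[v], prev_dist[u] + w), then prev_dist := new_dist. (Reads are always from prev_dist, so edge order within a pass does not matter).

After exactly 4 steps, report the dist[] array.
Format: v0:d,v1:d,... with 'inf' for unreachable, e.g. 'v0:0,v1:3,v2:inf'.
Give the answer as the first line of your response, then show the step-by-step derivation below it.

v0:inf,v1:35,v2:42,v3:2,v4:0,v5:17

step 1: dist = v0:inf,v1:inf,v2:inf,v3:2,v4:0,v5:inf
step 2: dist = v0:inf,v1:inf,v2:inf,v3:2,v4:0,v5:17
step 3: dist = v0:inf,v1:35,v2:inf,v3:2,v4:0,v5:17
step 4: dist = v0:inf,v1:35,v2:42,v3:2,v4:0,v5:17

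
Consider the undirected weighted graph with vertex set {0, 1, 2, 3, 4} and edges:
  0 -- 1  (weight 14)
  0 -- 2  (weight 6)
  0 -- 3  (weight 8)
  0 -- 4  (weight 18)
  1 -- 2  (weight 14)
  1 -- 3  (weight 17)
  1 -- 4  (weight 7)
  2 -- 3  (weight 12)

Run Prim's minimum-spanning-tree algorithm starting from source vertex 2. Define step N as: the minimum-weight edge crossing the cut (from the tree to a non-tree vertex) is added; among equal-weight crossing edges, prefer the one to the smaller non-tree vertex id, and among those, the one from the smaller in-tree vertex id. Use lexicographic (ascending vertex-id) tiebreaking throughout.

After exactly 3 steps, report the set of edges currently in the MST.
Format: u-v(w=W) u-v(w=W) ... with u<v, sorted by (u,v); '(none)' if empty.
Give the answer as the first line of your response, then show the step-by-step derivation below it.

0-1(w=14) 0-2(w=6) 0-3(w=8)

step 1: add edge 0-2 (w=6); MST = {0-2(w=6)}
step 2: add edge 0-3 (w=8); MST = {0-2(w=6) 0-3(w=8)}
step 3: add edge 0-1 (w=14); MST = {0-1(w=14) 0-2(w=6) 0-3(w=8)}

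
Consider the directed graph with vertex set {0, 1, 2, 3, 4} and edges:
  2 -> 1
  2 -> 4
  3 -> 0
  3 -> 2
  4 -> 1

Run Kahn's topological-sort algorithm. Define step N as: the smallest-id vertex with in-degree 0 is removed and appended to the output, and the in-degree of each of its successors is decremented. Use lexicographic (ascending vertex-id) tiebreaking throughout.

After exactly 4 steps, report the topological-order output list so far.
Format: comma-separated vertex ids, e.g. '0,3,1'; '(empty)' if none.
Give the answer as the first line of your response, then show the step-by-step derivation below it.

3,0,2,4

step 1: output 3; order=[3]; indeg=(0,2,0,0,1)
step 2: output 0; order=[3,0]; indeg=(0,2,0,0,1)
step 3: output 2; order=[3,0,2]; indeg=(0,1,0,0,0)
step 4: output 4; order=[3,0,2,4]; indeg=(0,0,0,0,0)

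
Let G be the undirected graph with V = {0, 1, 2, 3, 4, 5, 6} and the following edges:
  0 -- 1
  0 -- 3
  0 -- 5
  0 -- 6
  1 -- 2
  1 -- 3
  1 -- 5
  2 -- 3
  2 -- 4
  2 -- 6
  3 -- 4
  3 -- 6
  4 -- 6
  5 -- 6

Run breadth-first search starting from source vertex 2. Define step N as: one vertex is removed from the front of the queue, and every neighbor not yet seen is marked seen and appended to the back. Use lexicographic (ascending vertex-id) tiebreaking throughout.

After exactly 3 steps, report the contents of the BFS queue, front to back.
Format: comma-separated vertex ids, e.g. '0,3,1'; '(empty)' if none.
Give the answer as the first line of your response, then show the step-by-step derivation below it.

4,6,0,5

step 1: dequeue 2; queue=[1,3,4,6]; order=2
step 2: dequeue 1; queue=[3,4,6,0,5]; order=2,1
step 3: dequeue 3; queue=[4,6,0,5]; order=2,1,3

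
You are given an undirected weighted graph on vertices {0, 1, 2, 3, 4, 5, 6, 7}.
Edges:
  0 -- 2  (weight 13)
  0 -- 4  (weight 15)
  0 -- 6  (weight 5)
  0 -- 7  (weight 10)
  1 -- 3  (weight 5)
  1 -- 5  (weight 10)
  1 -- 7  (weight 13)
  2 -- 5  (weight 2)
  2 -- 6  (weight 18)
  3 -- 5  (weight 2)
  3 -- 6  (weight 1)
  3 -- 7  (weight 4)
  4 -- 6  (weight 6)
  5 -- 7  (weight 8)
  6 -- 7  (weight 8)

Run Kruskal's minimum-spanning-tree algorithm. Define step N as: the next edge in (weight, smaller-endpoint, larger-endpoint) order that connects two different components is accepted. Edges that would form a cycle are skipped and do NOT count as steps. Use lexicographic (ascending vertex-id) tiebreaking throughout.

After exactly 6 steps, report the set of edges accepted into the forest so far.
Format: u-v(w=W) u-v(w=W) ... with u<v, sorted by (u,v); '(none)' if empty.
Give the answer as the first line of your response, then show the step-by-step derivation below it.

0-6(w=5) 1-3(w=5) 2-5(w=2) 3-5(w=2) 3-6(w=1) 3-7(w=4)

step 1: add edge 3-6 (w=1); MST = {3-6(w=1)}
step 2: add edge 2-5 (w=2); MST = {2-5(w=2) 3-6(w=1)}
step 3: add edge 3-5 (w=2); MST = {2-5(w=2) 3-5(w=2) 3-6(w=1)}
step 4: add edge 3-7 (w=4); MST = {2-5(w=2) 3-5(w=2) 3-6(w=1) 3-7(w=4)}
step 5: add edge 0-6 (w=5); MST = {0-6(w=5) 2-5(w=2) 3-5(w=2) 3-6(w=1) 3-7(w=4)}
step 6: add edge 1-3 (w=5); MST = {0-6(w=5) 1-3(w=5) 2-5(w=2) 3-5(w=2) 3-6(w=1) 3-7(w=4)}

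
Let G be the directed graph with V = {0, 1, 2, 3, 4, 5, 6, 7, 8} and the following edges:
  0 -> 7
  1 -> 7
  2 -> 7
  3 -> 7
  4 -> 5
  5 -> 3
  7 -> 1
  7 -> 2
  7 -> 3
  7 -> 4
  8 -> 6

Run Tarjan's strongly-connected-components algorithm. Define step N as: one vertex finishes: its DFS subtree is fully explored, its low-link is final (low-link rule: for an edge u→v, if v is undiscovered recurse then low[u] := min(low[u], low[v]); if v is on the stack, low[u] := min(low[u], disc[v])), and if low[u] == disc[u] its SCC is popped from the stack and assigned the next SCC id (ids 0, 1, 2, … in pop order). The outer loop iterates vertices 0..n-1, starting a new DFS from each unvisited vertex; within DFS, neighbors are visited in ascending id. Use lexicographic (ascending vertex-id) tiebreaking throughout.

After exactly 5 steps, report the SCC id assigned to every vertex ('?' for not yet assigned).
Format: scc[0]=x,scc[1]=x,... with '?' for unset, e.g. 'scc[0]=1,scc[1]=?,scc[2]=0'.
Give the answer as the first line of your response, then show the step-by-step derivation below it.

scc[0]=?,scc[1]=?,scc[2]=?,scc[3]=?,scc[4]=?,scc[5]=?,scc[6]=?,scc[7]=?,scc[8]=?

step 1: low=(low[0]=0,low[1]=1,low[2]=?,low[3]=?,low[4]=?,low[5]=?,low[6]=?,low[7]=1,low[8]=?); scc=(scc[0]=?,scc[1]=?,scc[2]=?,scc[3]=?,scc[4]=?,scc[5]=?,scc[6]=?,scc[7]=?,scc[8]=?)
step 2: low=(low[0]=0,low[1]=1,low[2]=1,low[3]=?,low[4]=?,low[5]=?,low[6]=?,low[7]=1,low[8]=?); scc=(scc[0]=?,scc[1]=?,scc[2]=?,scc[3]=?,scc[4]=?,scc[5]=?,scc[6]=?,scc[7]=?,scc[8]=?)
step 3: low=(low[0]=0,low[1]=1,low[2]=1,low[3]=1,low[4]=?,low[5]=?,low[6]=?,low[7]=1,low[8]=?); scc=(scc[0]=?,scc[1]=?,scc[2]=?,scc[3]=?,scc[4]=?,scc[5]=?,scc[6]=?,scc[7]=?,scc[8]=?)
step 4: low=(low[0]=0,low[1]=1,low[2]=1,low[3]=1,low[4]=5,low[5]=4,low[6]=?,low[7]=1,low[8]=?); scc=(scc[0]=?,scc[1]=?,scc[2]=?,scc[3]=?,scc[4]=?,scc[5]=?,scc[6]=?,scc[7]=?,scc[8]=?)
step 5: low=(low[0]=0,low[1]=1,low[2]=1,low[3]=1,low[4]=4,low[5]=4,low[6]=?,low[7]=1,low[8]=?); scc=(scc[0]=?,scc[1]=?,scc[2]=?,scc[3]=?,scc[4]=?,scc[5]=?,scc[6]=?,scc[7]=?,scc[8]=?)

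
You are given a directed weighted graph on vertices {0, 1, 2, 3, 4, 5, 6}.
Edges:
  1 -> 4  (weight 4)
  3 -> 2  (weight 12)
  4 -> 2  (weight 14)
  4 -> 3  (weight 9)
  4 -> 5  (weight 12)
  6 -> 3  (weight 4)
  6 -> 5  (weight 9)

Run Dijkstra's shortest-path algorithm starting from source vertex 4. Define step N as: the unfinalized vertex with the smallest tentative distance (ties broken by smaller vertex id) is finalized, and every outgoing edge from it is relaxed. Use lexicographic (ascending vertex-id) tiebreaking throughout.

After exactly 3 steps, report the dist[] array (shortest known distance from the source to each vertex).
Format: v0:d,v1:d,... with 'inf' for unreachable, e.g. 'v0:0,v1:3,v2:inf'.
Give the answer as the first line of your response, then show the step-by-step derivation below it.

v0:inf,v1:inf,v2:14,v3:9,v4:0,v5:12,v6:inf

step 1: dist = v0:inf,v1:inf,v2:14,v3:9,v4:0,v5:12,v6:inf
step 2: dist = v0:inf,v1:inf,v2:14,v3:9,v4:0,v5:12,v6:inf
step 3: dist = v0:inf,v1:inf,v2:14,v3:9,v4:0,v5:12,v6:inf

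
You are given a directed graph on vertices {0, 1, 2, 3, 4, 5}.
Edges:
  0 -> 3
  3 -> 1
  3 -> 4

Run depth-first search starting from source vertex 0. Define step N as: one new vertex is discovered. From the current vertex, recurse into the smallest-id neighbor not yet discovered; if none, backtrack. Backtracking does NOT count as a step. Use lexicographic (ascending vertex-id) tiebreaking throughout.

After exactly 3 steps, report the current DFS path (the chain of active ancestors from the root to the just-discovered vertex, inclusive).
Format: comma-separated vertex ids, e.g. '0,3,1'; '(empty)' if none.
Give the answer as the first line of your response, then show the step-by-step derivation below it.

0,3,1

step 1: discover 0; path=0; order=0
step 2: discover 3; path=0>3; order=0,3
step 3: discover 1; path=0>3>1; order=0,3,1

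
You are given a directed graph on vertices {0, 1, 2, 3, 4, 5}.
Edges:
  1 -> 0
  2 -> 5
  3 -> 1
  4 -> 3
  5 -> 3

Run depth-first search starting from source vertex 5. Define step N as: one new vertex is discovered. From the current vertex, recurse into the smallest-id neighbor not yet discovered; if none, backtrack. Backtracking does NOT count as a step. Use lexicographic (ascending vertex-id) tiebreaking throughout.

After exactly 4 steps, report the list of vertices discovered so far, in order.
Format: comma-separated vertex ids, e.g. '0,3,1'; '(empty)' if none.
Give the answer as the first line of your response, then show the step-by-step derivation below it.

5,3,1,0

step 1: discover 5; path=5; order=5
step 2: discover 3; path=5>3; order=5,3
step 3: discover 1; path=5>3>1; order=5,3,1
step 4: discover 0; path=5>3>1>0; order=5,3,1,0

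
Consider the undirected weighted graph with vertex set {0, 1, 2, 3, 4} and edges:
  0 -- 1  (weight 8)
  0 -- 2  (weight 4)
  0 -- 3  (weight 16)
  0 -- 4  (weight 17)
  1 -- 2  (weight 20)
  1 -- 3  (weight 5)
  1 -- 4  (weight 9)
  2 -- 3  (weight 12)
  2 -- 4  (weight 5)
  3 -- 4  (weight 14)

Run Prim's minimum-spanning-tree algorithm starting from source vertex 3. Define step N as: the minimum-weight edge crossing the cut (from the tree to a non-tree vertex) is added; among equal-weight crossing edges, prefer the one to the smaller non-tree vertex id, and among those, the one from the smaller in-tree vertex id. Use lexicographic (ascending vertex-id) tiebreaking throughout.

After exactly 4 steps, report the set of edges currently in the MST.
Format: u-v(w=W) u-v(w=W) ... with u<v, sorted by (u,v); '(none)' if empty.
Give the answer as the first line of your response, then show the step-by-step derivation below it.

0-1(w=8) 0-2(w=4) 1-3(w=5) 2-4(w=5)

step 1: add edge 1-3 (w=5); MST = {1-3(w=5)}
step 2: add edge 0-1 (w=8); MST = {0-1(w=8) 1-3(w=5)}
step 3: add edge 0-2 (w=4); MST = {0-1(w=8) 0-2(w=4) 1-3(w=5)}
step 4: add edge 2-4 (w=5); MST = {0-1(w=8) 0-2(w=4) 1-3(w=5) 2-4(w=5)}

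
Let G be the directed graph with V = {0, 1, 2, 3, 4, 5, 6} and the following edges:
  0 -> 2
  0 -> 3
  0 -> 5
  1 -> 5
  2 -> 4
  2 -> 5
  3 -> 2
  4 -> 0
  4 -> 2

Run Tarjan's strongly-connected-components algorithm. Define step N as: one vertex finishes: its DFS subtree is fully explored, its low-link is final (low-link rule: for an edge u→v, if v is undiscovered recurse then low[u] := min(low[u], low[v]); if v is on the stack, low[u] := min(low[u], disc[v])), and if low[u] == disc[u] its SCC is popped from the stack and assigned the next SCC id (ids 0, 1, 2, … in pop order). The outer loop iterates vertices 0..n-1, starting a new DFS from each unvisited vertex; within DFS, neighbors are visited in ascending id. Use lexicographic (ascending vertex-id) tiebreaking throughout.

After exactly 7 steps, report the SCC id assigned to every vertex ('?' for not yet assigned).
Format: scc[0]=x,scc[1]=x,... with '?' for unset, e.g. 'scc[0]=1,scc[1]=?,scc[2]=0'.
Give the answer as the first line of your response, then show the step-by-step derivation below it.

scc[0]=1,scc[1]=2,scc[2]=1,scc[3]=1,scc[4]=1,scc[5]=0,scc[6]=3

step 1: low=(low[0]=0,low[1]=?,low[2]=1,low[3]=?,low[4]=0,low[5]=?,low[6]=?); scc=(scc[0]=?,scc[1]=?,scc[2]=?,scc[3]=?,scc[4]=?,scc[5]=?,scc[6]=?)
step 2: low=(low[0]=0,low[1]=?,low[2]=0,low[3]=?,low[4]=0,low[5]=3,low[6]=?); scc=(scc[0]=?,scc[1]=?,scc[2]=?,scc[3]=?,scc[4]=?,scc[5]=0,scc[6]=?)
step 3: low=(low[0]=0,low[1]=?,low[2]=0,low[3]=?,low[4]=0,low[5]=3,low[6]=?); scc=(scc[0]=?,scc[1]=?,scc[2]=?,scc[3]=?,scc[4]=?,scc[5]=0,scc[6]=?)
step 4: low=(low[0]=0,low[1]=?,low[2]=0,low[3]=1,low[4]=0,low[5]=3,low[6]=?); scc=(scc[0]=?,scc[1]=?,scc[2]=?,scc[3]=?,scc[4]=?,scc[5]=0,scc[6]=?)
step 5: low=(low[0]=0,low[1]=?,low[2]=0,low[3]=1,low[4]=0,low[5]=3,low[6]=?); scc=(scc[0]=1,scc[1]=?,scc[2]=1,scc[3]=1,scc[4]=1,scc[5]=0,scc[6]=?)
step 6: low=(low[0]=0,low[1]=5,low[2]=0,low[3]=1,low[4]=0,low[5]=3,low[6]=?); scc=(scc[0]=1,scc[1]=2,scc[2]=1,scc[3]=1,scc[4]=1,scc[5]=0,scc[6]=?)
step 7: low=(low[0]=0,low[1]=5,low[2]=0,low[3]=1,low[4]=0,low[5]=3,low[6]=6); scc=(scc[0]=1,scc[1]=2,scc[2]=1,scc[3]=1,scc[4]=1,scc[5]=0,scc[6]=3)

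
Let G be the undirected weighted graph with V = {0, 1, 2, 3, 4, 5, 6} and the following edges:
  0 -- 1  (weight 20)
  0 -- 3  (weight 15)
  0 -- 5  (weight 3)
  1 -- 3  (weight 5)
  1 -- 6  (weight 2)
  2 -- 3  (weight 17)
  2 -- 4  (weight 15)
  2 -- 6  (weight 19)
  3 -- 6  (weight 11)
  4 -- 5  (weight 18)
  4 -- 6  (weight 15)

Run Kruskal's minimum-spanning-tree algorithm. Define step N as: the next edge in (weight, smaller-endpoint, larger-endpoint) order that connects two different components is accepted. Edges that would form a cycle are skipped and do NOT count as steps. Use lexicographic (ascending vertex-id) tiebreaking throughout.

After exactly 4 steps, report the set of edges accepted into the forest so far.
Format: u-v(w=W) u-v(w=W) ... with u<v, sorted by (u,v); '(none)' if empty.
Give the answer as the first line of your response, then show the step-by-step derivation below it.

0-3(w=15) 0-5(w=3) 1-3(w=5) 1-6(w=2)

step 1: add edge 1-6 (w=2); MST = {1-6(w=2)}
step 2: add edge 0-5 (w=3); MST = {0-5(w=3) 1-6(w=2)}
step 3: add edge 1-3 (w=5); MST = {0-5(w=3) 1-3(w=5) 1-6(w=2)}
step 4: add edge 0-3 (w=15); MST = {0-3(w=15) 0-5(w=3) 1-3(w=5) 1-6(w=2)}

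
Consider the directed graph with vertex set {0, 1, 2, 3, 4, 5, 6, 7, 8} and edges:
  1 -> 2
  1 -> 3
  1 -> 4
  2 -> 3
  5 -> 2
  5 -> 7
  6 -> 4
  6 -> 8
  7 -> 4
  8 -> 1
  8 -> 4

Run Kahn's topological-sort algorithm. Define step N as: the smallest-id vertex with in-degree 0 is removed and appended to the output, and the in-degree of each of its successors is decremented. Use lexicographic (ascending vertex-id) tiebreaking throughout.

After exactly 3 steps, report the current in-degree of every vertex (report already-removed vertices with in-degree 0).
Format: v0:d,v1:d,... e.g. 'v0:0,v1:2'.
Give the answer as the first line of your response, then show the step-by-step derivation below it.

v0:0,v1:1,v2:1,v3:2,v4:3,v5:0,v6:0,v7:0,v8:0

step 1: output 0; order=[0]; indeg=(0,1,2,2,4,0,0,1,1)
step 2: output 5; order=[0,5]; indeg=(0,1,1,2,4,0,0,0,1)
step 3: output 6; order=[0,5,6]; indeg=(0,1,1,2,3,0,0,0,0)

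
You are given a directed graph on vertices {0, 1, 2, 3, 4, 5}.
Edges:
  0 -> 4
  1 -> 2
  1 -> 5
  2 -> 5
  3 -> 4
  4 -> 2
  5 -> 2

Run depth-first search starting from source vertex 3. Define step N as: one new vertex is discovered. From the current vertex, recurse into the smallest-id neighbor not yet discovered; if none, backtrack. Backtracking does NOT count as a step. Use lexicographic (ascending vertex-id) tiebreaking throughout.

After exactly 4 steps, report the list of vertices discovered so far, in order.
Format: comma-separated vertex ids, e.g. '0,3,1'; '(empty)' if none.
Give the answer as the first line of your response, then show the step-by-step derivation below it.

3,4,2,5

step 1: discover 3; path=3; order=3
step 2: discover 4; path=3>4; order=3,4
step 3: discover 2; path=3>4>2; order=3,4,2
step 4: discover 5; path=3>4>2>5; order=3,4,2,5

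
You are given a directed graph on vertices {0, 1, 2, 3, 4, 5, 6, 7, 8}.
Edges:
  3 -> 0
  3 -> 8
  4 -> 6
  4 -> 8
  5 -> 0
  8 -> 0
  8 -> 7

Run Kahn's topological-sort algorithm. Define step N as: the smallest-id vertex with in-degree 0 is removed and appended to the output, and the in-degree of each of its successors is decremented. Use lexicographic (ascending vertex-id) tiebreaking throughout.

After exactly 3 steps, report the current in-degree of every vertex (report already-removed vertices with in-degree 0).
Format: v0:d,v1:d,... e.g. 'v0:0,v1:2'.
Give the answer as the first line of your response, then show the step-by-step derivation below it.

v0:2,v1:0,v2:0,v3:0,v4:0,v5:0,v6:1,v7:1,v8:1

step 1: output 1; order=[1]; indeg=(3,0,0,0,0,0,1,1,2)
step 2: output 2; order=[1,2]; indeg=(3,0,0,0,0,0,1,1,2)
step 3: output 3; order=[1,2,3]; indeg=(2,0,0,0,0,0,1,1,1)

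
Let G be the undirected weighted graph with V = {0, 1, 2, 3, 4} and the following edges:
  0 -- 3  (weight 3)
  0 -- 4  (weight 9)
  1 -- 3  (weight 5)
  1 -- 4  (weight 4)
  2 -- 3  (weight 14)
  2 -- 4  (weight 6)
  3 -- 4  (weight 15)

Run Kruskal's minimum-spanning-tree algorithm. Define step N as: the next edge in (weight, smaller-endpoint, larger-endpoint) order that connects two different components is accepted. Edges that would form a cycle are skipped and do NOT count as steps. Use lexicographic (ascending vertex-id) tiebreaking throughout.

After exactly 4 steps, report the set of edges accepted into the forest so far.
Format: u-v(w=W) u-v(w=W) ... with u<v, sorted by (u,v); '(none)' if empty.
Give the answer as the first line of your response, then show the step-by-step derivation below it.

0-3(w=3) 1-3(w=5) 1-4(w=4) 2-4(w=6)

step 1: add edge 0-3 (w=3); MST = {0-3(w=3)}
step 2: add edge 1-4 (w=4); MST = {0-3(w=3) 1-4(w=4)}
step 3: add edge 1-3 (w=5); MST = {0-3(w=3) 1-3(w=5) 1-4(w=4)}
step 4: add edge 2-4 (w=6); MST = {0-3(w=3) 1-3(w=5) 1-4(w=4) 2-4(w=6)}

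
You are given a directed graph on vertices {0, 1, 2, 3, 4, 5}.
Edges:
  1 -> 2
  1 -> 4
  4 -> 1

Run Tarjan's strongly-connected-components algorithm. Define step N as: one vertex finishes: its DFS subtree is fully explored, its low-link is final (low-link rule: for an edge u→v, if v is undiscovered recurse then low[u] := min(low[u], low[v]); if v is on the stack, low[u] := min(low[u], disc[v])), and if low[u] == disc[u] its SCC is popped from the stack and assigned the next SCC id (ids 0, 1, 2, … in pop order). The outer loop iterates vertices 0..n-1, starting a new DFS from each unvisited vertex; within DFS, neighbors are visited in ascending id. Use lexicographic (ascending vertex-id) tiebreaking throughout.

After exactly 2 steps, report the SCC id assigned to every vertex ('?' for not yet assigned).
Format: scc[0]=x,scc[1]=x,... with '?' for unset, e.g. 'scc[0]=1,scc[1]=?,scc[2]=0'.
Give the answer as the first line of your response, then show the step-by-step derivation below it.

scc[0]=0,scc[1]=?,scc[2]=1,scc[3]=?,scc[4]=?,scc[5]=?

step 1: low=(low[0]=0,low[1]=?,low[2]=?,low[3]=?,low[4]=?,low[5]=?); scc=(scc[0]=0,scc[1]=?,scc[2]=?,scc[3]=?,scc[4]=?,scc[5]=?)
step 2: low=(low[0]=0,low[1]=1,low[2]=2,low[3]=?,low[4]=?,low[5]=?); scc=(scc[0]=0,scc[1]=?,scc[2]=1,scc[3]=?,scc[4]=?,scc[5]=?)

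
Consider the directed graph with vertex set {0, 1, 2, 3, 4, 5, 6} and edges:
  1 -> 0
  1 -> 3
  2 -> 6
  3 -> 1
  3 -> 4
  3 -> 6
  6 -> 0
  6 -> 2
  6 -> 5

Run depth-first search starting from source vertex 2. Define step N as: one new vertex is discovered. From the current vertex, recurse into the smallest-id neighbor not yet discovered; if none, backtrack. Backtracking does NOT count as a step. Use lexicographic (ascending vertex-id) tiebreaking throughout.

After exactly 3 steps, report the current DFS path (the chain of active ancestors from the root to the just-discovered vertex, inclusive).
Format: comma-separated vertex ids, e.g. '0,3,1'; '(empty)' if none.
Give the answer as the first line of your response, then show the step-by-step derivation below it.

2,6,0

step 1: discover 2; path=2; order=2
step 2: discover 6; path=2>6; order=2,6
step 3: discover 0; path=2>6>0; order=2,6,0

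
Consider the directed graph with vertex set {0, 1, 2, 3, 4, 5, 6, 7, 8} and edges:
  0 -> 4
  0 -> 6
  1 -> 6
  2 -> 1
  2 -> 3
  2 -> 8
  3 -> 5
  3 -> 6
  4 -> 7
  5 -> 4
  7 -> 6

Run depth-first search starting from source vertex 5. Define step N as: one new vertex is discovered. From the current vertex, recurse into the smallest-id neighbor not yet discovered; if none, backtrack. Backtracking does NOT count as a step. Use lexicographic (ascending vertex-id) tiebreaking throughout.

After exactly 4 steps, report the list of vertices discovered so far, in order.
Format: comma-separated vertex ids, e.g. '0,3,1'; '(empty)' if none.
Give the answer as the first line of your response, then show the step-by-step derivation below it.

5,4,7,6

step 1: discover 5; path=5; order=5
step 2: discover 4; path=5>4; order=5,4
step 3: discover 7; path=5>4>7; order=5,4,7
step 4: discover 6; path=5>4>7>6; order=5,4,7,6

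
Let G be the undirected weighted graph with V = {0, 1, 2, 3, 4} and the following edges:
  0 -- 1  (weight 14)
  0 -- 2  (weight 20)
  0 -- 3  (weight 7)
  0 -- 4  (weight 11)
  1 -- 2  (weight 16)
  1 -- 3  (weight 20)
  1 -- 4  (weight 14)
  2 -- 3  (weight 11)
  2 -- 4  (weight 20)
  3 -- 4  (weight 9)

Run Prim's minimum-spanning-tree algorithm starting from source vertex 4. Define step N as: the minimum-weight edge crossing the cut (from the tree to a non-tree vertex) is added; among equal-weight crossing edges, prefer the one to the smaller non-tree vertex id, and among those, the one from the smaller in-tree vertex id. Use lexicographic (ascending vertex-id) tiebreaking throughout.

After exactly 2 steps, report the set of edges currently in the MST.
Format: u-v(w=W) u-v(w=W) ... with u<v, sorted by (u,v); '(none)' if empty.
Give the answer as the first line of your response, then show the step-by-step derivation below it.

0-3(w=7) 3-4(w=9)

step 1: add edge 3-4 (w=9); MST = {3-4(w=9)}
step 2: add edge 0-3 (w=7); MST = {0-3(w=7) 3-4(w=9)}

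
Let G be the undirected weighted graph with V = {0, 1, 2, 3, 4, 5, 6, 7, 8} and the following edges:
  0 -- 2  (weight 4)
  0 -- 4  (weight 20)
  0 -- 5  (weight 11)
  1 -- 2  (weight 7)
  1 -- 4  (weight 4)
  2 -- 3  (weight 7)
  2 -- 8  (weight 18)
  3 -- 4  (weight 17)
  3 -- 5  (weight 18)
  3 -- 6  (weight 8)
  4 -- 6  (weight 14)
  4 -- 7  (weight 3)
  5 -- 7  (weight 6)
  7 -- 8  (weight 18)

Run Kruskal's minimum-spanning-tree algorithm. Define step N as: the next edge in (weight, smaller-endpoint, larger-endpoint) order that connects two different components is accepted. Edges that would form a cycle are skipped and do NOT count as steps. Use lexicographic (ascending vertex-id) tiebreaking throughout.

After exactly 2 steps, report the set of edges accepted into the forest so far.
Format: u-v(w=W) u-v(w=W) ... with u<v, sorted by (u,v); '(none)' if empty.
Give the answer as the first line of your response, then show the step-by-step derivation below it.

0-2(w=4) 4-7(w=3)

step 1: add edge 4-7 (w=3); MST = {4-7(w=3)}
step 2: add edge 0-2 (w=4); MST = {0-2(w=4) 4-7(w=3)}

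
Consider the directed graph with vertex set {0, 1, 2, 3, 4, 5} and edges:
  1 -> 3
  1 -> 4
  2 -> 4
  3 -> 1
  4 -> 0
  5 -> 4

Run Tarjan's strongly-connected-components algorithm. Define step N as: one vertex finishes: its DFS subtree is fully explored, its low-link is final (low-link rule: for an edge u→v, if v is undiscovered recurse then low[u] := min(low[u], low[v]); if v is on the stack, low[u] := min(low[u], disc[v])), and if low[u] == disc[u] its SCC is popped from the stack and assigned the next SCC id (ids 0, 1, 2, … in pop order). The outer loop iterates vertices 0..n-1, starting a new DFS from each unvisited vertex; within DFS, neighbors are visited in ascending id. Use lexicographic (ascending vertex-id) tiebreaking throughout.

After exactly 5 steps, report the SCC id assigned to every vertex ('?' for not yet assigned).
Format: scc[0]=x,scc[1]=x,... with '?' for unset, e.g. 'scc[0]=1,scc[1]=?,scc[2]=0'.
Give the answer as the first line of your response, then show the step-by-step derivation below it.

scc[0]=0,scc[1]=2,scc[2]=3,scc[3]=2,scc[4]=1,scc[5]=?

step 1: low=(low[0]=0,low[1]=?,low[2]=?,low[3]=?,low[4]=?,low[5]=?); scc=(scc[0]=0,scc[1]=?,scc[2]=?,scc[3]=?,scc[4]=?,scc[5]=?)
step 2: low=(low[0]=0,low[1]=1,low[2]=?,low[3]=1,low[4]=?,low[5]=?); scc=(scc[0]=0,scc[1]=?,scc[2]=?,scc[3]=?,scc[4]=?,scc[5]=?)
step 3: low=(low[0]=0,low[1]=1,low[2]=?,low[3]=1,low[4]=3,low[5]=?); scc=(scc[0]=0,scc[1]=?,scc[2]=?,scc[3]=?,scc[4]=1,scc[5]=?)
step 4: low=(low[0]=0,low[1]=1,low[2]=?,low[3]=1,low[4]=3,low[5]=?); scc=(scc[0]=0,scc[1]=2,scc[2]=?,scc[3]=2,scc[4]=1,scc[5]=?)
step 5: low=(low[0]=0,low[1]=1,low[2]=4,low[3]=1,low[4]=3,low[5]=?); scc=(scc[0]=0,scc[1]=2,scc[2]=3,scc[3]=2,scc[4]=1,scc[5]=?)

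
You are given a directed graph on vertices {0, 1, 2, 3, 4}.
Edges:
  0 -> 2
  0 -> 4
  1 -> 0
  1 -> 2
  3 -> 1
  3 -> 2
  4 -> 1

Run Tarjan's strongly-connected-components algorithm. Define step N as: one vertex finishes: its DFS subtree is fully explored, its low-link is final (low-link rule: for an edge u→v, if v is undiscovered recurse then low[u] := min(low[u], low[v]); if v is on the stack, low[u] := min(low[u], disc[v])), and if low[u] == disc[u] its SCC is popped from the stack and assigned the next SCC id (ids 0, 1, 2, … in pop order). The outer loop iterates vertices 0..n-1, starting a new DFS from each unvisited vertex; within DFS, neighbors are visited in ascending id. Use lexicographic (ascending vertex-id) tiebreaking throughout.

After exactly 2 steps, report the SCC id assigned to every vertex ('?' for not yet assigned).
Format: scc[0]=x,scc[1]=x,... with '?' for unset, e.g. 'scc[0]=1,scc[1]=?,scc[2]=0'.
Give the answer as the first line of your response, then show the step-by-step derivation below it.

scc[0]=?,scc[1]=?,scc[2]=0,scc[3]=?,scc[4]=?

step 1: low=(low[0]=0,low[1]=?,low[2]=1,low[3]=?,low[4]=?); scc=(scc[0]=?,scc[1]=?,scc[2]=0,scc[3]=?,scc[4]=?)
step 2: low=(low[0]=0,low[1]=0,low[2]=1,low[3]=?,low[4]=2); scc=(scc[0]=?,scc[1]=?,scc[2]=0,scc[3]=?,scc[4]=?)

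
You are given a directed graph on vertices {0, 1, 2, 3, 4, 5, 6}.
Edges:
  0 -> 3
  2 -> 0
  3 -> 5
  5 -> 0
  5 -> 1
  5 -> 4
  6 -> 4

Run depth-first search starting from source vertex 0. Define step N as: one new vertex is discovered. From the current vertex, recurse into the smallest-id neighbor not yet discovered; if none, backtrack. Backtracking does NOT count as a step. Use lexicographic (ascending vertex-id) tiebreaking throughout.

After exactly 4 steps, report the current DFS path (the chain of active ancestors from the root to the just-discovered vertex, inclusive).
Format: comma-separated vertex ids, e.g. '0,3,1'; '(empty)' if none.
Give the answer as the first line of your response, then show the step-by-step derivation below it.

0,3,5,1

step 1: discover 0; path=0; order=0
step 2: discover 3; path=0>3; order=0,3
step 3: discover 5; path=0>3>5; order=0,3,5
step 4: discover 1; path=0>3>5>1; order=0,3,5,1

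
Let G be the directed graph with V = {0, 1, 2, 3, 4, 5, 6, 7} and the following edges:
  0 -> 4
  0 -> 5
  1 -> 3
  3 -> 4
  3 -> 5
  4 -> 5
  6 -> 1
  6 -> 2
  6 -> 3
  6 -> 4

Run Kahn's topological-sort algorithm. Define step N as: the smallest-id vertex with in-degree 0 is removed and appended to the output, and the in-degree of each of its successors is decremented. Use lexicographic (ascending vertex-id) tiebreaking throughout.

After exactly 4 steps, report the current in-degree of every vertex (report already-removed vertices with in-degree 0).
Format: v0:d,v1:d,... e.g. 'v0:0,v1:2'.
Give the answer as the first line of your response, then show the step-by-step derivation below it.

v0:0,v1:0,v2:0,v3:0,v4:1,v5:2,v6:0,v7:0

step 1: output 0; order=[0]; indeg=(0,1,1,2,2,2,0,0)
step 2: output 6; order=[0,6]; indeg=(0,0,0,1,1,2,0,0)
step 3: output 1; order=[0,6,1]; indeg=(0,0,0,0,1,2,0,0)
step 4: output 2; order=[0,6,1,2]; indeg=(0,0,0,0,1,2,0,0)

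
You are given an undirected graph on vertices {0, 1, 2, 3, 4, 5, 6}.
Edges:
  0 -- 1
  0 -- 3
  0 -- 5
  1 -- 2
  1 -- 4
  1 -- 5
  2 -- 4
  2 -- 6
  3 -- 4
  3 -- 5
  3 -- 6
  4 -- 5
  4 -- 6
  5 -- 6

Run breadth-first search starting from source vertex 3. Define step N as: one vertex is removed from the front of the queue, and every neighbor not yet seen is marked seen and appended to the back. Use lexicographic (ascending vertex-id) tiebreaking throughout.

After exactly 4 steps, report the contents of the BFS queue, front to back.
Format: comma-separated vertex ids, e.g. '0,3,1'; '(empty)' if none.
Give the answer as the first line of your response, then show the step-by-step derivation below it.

6,1,2

step 1: dequeue 3; queue=[0,4,5,6]; order=3
step 2: dequeue 0; queue=[4,5,6,1]; order=3,0
step 3: dequeue 4; queue=[5,6,1,2]; order=3,0,4
step 4: dequeue 5; queue=[6,1,2]; order=3,0,4,5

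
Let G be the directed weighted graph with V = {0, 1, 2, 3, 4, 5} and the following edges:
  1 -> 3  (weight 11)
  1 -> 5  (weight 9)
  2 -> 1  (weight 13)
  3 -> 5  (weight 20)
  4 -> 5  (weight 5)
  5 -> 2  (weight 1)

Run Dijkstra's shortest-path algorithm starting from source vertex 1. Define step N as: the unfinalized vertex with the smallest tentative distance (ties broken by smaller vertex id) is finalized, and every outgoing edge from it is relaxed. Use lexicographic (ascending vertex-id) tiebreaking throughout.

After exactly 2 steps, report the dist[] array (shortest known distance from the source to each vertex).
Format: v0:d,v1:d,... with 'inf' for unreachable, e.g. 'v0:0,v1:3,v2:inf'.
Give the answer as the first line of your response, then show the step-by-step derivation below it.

v0:inf,v1:0,v2:10,v3:11,v4:inf,v5:9

step 1: dist = v0:inf,v1:0,v2:inf,v3:11,v4:inf,v5:9
step 2: dist = v0:inf,v1:0,v2:10,v3:11,v4:inf,v5:9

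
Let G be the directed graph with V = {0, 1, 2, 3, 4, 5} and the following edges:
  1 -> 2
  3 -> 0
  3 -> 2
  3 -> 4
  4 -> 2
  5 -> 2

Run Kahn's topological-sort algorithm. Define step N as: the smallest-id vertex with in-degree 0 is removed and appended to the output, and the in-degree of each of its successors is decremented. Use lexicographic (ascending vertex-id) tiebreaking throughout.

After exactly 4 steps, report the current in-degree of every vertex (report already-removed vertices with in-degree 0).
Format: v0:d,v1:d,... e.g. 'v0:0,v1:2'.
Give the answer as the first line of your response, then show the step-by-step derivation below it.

v0:0,v1:0,v2:1,v3:0,v4:0,v5:0

step 1: output 1; order=[1]; indeg=(1,0,3,0,1,0)
step 2: output 3; order=[1,3]; indeg=(0,0,2,0,0,0)
step 3: output 0; order=[1,3,0]; indeg=(0,0,2,0,0,0)
step 4: output 4; order=[1,3,0,4]; indeg=(0,0,1,0,0,0)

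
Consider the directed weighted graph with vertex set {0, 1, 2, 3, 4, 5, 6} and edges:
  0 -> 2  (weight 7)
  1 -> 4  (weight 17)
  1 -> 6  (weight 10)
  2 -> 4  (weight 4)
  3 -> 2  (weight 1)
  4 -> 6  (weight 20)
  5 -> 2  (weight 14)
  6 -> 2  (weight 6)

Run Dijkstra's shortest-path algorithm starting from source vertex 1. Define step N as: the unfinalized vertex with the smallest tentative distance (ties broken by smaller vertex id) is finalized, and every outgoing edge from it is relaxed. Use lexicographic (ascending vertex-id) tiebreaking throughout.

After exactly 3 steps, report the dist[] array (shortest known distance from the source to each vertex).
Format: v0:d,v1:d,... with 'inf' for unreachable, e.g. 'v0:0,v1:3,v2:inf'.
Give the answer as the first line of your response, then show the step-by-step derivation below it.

v0:inf,v1:0,v2:16,v3:inf,v4:17,v5:inf,v6:10

step 1: dist = v0:inf,v1:0,v2:inf,v3:inf,v4:17,v5:inf,v6:10
step 2: dist = v0:inf,v1:0,v2:16,v3:inf,v4:17,v5:inf,v6:10
step 3: dist = v0:inf,v1:0,v2:16,v3:inf,v4:17,v5:inf,v6:10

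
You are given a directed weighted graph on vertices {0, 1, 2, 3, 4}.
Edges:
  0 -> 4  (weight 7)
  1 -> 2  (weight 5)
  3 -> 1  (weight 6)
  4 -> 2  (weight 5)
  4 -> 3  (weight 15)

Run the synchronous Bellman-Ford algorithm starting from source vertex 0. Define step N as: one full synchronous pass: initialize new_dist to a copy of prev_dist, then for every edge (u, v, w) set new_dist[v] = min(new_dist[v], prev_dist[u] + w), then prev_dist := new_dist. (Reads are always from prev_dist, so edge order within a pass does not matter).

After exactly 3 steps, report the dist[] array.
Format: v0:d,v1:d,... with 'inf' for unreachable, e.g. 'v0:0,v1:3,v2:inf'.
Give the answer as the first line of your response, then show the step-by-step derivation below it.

v0:0,v1:28,v2:12,v3:22,v4:7

step 1: dist = v0:0,v1:inf,v2:inf,v3:inf,v4:7
step 2: dist = v0:0,v1:inf,v2:12,v3:22,v4:7
step 3: dist = v0:0,v1:28,v2:12,v3:22,v4:7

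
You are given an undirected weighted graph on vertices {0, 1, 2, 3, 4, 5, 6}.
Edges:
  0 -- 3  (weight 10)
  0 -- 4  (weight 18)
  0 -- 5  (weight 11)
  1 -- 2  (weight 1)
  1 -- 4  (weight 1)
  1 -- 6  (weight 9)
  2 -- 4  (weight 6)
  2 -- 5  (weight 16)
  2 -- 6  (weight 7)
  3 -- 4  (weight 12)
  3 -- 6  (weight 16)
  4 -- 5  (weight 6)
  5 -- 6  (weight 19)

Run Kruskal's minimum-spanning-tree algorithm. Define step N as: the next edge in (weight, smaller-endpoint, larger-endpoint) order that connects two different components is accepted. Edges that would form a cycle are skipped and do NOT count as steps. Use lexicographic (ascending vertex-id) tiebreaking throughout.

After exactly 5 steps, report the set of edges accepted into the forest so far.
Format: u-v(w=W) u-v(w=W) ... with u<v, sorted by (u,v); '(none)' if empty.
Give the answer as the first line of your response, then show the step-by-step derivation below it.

0-3(w=10) 1-2(w=1) 1-4(w=1) 2-6(w=7) 4-5(w=6)

step 1: add edge 1-2 (w=1); MST = {1-2(w=1)}
step 2: add edge 1-4 (w=1); MST = {1-2(w=1) 1-4(w=1)}
step 3: add edge 4-5 (w=6); MST = {1-2(w=1) 1-4(w=1) 4-5(w=6)}
step 4: add edge 2-6 (w=7); MST = {1-2(w=1) 1-4(w=1) 2-6(w=7) 4-5(w=6)}
step 5: add edge 0-3 (w=10); MST = {0-3(w=10) 1-2(w=1) 1-4(w=1) 2-6(w=7) 4-5(w=6)}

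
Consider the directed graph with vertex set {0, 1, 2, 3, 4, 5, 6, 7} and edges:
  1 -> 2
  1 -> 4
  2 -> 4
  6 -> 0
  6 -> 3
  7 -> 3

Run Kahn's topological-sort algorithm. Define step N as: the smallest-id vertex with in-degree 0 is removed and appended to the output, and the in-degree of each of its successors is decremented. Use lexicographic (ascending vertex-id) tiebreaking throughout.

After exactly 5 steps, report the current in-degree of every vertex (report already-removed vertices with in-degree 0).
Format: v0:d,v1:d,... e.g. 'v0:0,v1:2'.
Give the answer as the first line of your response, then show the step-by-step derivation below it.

v0:0,v1:0,v2:0,v3:1,v4:0,v5:0,v6:0,v7:0

step 1: output 1; order=[1]; indeg=(1,0,0,2,1,0,0,0)
step 2: output 2; order=[1,2]; indeg=(1,0,0,2,0,0,0,0)
step 3: output 4; order=[1,2,4]; indeg=(1,0,0,2,0,0,0,0)
step 4: output 5; order=[1,2,4,5]; indeg=(1,0,0,2,0,0,0,0)
step 5: output 6; order=[1,2,4,5,6]; indeg=(0,0,0,1,0,0,0,0)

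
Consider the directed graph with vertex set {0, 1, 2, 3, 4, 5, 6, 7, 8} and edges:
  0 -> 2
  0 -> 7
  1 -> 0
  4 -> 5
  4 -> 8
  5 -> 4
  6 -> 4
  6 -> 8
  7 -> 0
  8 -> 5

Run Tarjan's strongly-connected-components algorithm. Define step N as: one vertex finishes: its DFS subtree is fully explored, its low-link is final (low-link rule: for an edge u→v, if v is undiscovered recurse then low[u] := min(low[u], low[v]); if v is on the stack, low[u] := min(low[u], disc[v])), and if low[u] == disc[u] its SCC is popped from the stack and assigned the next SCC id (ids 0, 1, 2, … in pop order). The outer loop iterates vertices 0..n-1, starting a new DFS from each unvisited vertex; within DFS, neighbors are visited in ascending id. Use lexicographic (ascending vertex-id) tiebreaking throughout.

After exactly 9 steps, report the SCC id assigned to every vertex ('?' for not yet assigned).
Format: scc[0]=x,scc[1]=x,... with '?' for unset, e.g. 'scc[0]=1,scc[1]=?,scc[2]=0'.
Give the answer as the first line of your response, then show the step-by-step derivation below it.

scc[0]=1,scc[1]=2,scc[2]=0,scc[3]=3,scc[4]=4,scc[5]=4,scc[6]=5,scc[7]=1,scc[8]=4

step 1: low=(low[0]=0,low[1]=?,low[2]=1,low[3]=?,low[4]=?,low[5]=?,low[6]=?,low[7]=?,low[8]=?); scc=(scc[0]=?,scc[1]=?,scc[2]=0,scc[3]=?,scc[4]=?,scc[5]=?,scc[6]=?,scc[7]=?,scc[8]=?)
step 2: low=(low[0]=0,low[1]=?,low[2]=1,low[3]=?,low[4]=?,low[5]=?,low[6]=?,low[7]=0,low[8]=?); scc=(scc[0]=?,scc[1]=?,scc[2]=0,scc[3]=?,scc[4]=?,scc[5]=?,scc[6]=?,scc[7]=?,scc[8]=?)
step 3: low=(low[0]=0,low[1]=?,low[2]=1,low[3]=?,low[4]=?,low[5]=?,low[6]=?,low[7]=0,low[8]=?); scc=(scc[0]=1,scc[1]=?,scc[2]=0,scc[3]=?,scc[4]=?,scc[5]=?,scc[6]=?,scc[7]=1,scc[8]=?)
step 4: low=(low[0]=0,low[1]=3,low[2]=1,low[3]=?,low[4]=?,low[5]=?,low[6]=?,low[7]=0,low[8]=?); scc=(scc[0]=1,scc[1]=2,scc[2]=0,scc[3]=?,scc[4]=?,scc[5]=?,scc[6]=?,scc[7]=1,scc[8]=?)
step 5: low=(low[0]=0,low[1]=3,low[2]=1,low[3]=4,low[4]=?,low[5]=?,low[6]=?,low[7]=0,low[8]=?); scc=(scc[0]=1,scc[1]=2,scc[2]=0,scc[3]=3,scc[4]=?,scc[5]=?,scc[6]=?,scc[7]=1,scc[8]=?)
step 6: low=(low[0]=0,low[1]=3,low[2]=1,low[3]=4,low[4]=5,low[5]=5,low[6]=?,low[7]=0,low[8]=?); scc=(scc[0]=1,scc[1]=2,scc[2]=0,scc[3]=3,scc[4]=?,scc[5]=?,scc[6]=?,scc[7]=1,scc[8]=?)
step 7: low=(low[0]=0,low[1]=3,low[2]=1,low[3]=4,low[4]=5,low[5]=5,low[6]=?,low[7]=0,low[8]=6); scc=(scc[0]=1,scc[1]=2,scc[2]=0,scc[3]=3,scc[4]=?,scc[5]=?,scc[6]=?,scc[7]=1,scc[8]=?)
step 8: low=(low[0]=0,low[1]=3,low[2]=1,low[3]=4,low[4]=5,low[5]=5,low[6]=?,low[7]=0,low[8]=6); scc=(scc[0]=1,scc[1]=2,scc[2]=0,scc[3]=3,scc[4]=4,scc[5]=4,scc[6]=?,scc[7]=1,scc[8]=4)
step 9: low=(low[0]=0,low[1]=3,low[2]=1,low[3]=4,low[4]=5,low[5]=5,low[6]=8,low[7]=0,low[8]=6); scc=(scc[0]=1,scc[1]=2,scc[2]=0,scc[3]=3,scc[4]=4,scc[5]=4,scc[6]=5,scc[7]=1,scc[8]=4)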